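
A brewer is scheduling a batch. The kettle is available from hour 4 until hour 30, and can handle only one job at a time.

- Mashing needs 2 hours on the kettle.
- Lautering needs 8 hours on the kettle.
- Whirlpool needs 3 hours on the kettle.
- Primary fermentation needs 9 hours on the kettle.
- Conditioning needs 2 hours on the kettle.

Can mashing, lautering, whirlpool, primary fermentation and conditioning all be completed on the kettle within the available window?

The kettle window is 30 − 4 = 26 hours.
Running back to back, the jobs need 2 + 8 + 3 + 9 + 2 = 24 hours on the kettle.
Since 24 ≤ 26, they fit within the window.

Yes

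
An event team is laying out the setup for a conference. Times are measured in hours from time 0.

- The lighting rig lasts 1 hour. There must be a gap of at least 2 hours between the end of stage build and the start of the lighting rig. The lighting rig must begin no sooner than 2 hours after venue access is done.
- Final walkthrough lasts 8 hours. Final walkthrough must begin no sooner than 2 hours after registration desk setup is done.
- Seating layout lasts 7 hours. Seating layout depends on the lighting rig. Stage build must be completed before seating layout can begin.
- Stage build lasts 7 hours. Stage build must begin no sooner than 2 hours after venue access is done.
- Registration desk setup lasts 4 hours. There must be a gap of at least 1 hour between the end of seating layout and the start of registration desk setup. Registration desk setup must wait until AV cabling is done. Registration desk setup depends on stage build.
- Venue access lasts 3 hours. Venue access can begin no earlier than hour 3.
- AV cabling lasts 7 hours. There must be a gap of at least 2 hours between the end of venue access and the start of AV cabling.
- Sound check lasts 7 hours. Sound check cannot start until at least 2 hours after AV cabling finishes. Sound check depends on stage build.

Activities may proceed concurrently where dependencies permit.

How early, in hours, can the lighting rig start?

17

Venue access waits on its own release at hour 3, so it starts at hour 3 and finishes at 3 + 3 = hour 6.
Stage build cannot begin until venue access (finishes hour 6, plus 2-hour gap → hour 8). It runs from hour 8 to 8 + 7 = hour 15.
The lighting rig waits on stage build (finishes hour 15, plus 2-hour gap → hour 17); venue access (finishes hour 6, plus 2-hour gap → hour 8). The latest of these is hour 17, which is the earliest the lighting rig can start.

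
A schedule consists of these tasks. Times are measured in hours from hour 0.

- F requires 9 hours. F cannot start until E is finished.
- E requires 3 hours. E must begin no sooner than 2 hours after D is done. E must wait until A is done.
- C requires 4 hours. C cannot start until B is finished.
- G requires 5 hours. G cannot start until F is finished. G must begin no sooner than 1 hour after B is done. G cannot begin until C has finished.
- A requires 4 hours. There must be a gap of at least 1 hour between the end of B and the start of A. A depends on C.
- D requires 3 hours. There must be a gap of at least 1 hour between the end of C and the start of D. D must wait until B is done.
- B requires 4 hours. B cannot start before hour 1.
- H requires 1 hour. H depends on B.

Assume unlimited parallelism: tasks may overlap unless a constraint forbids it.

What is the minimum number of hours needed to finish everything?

32

B waits on its own release at hour 1, so it starts at hour 1 and finishes at 1 + 4 = hour 5.
H cannot begin until B (finishes hour 5). It runs from hour 5 to 5 + 1 = hour 6.
After B (finishes hour 5), C can start at hour 5 and finishes at hour 9.
D cannot start until C (finishes hour 9, plus 1-hour gap → hour 10); B (finishes hour 5). The controlling bound is hour 10, so D finishes at 10 + 3 = hour 13.
A has to wait for B (finishes hour 5, plus 1-hour gap → hour 6); C (finishes hour 9). The latest of these is hour 9, so A runs hour 9 to 9 + 4 = hour 13.
E needs all of D (finishes hour 13, plus 2-hour gap → hour 15); A (finishes hour 13). That puts its earliest start at hour 15; it finishes at 15 + 3 = hour 18.
F cannot begin until E (finishes hour 18). It runs from hour 18 to 18 + 9 = hour 27.
For G: F (finishes hour 27); B (finishes hour 5, plus 1-hour gap → hour 6); C (finishes hour 9). Taking the maximum gives a start of hour 27, and it finishes at 27 + 5 = hour 32.
All tasks are finished once the last one completes. Finish times: A at 13, B at 5, C at 9, D at 13, E at 18, F at 27, G at 32, H at 6. The latest is hour 32.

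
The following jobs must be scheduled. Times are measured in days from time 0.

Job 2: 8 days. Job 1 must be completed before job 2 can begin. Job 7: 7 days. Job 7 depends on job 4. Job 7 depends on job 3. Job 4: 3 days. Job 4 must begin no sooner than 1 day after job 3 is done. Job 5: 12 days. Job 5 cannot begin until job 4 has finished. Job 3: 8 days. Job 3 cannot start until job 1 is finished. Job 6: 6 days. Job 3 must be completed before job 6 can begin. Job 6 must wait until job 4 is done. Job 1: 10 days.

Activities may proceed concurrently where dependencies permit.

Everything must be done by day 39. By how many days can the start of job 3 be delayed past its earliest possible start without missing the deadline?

5

Job 1 can start immediately at day 0; it finishes at day 10.
Job 3 waits on job 1 (finishes day 10), so it starts at day 10 and finishes at 10 + 8 = day 18.

Working backward from the deadline:
Job 5 must finish by day 39; it takes 12 days, so it must start by 39 − 12 = day 27.
To finish by day 39, job 6 (duration 6) must start no later than day 33.
Job 7 must finish by day 39; it takes 7 days, so it must start by 39 − 7 = day 32.
Job 4 has several dependents: job 5 (must start by day 27); job 6 (must start by day 33); job 7 (must start by day 32). The earliest of those limits is day 27, so job 4 must start by 27 − 3 = day 24.
Job 3 has several dependents: job 4 (must start by day 24, minus 1-day gap → day 23); job 6 (must start by day 33); job 7 (must start by day 32). The earliest of those limits is day 23, so job 3 must start by 23 − 8 = day 15.
So job 3 can start as early as day 10 and as late as day 15, giving 15 − 10 = 5 days of slack.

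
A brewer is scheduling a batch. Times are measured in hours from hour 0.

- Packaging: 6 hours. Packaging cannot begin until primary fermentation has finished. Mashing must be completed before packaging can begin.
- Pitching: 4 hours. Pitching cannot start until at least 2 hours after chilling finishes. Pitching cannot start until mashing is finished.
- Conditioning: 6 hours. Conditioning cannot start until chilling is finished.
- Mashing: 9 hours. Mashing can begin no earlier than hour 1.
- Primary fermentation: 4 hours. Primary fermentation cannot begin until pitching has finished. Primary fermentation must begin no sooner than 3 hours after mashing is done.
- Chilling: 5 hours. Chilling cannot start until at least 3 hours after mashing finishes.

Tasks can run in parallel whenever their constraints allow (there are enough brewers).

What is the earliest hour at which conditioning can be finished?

Mashing waits on its own release at hour 1, so it starts at hour 1 and finishes at 1 + 9 = hour 10.
After mashing (finishes hour 10, plus 3-hour gap → hour 13), chilling can start at hour 13 and finishes at hour 18.
Conditioning cannot begin until chilling (finishes hour 18). It runs from hour 18 to 18 + 6 = hour 24.

24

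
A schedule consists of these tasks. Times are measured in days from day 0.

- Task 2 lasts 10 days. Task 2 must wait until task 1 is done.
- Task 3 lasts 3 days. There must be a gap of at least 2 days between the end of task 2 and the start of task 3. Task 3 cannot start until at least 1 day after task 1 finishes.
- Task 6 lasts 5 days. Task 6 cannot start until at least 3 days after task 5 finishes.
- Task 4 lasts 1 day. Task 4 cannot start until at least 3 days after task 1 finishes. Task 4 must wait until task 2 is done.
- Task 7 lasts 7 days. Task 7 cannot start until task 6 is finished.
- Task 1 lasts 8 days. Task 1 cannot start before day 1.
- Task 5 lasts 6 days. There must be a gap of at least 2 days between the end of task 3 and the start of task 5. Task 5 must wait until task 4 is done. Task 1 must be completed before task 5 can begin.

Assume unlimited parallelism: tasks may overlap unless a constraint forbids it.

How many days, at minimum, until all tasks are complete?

47

Task 1 waits on its own release at day 1, so it starts at day 1 and finishes at 1 + 8 = day 9.
Task 2 waits on task 1 (finishes day 9), so it starts at day 9 and finishes at 9 + 10 = day 19.
For task 4: task 1 (finishes day 9, plus 3-day gap → day 12); task 2 (finishes day 19). Taking the maximum gives a start of day 19, and it finishes at 19 + 1 = day 20.
Task 3 needs all of task 2 (finishes day 19, plus 2-day gap → day 21); task 1 (finishes day 9, plus 1-day gap → day 10). That puts its earliest start at day 21; it finishes at 21 + 3 = day 24.
Task 5 needs all of task 3 (finishes day 24, plus 2-day gap → day 26); task 4 (finishes day 20); task 1 (finishes day 9). That puts its earliest start at day 26; it finishes at 26 + 6 = day 32.
After task 5 (finishes day 32, plus 3-day gap → day 35), task 6 can start at day 35 and finishes at day 40.
Task 7 cannot begin until task 6 (finishes day 40). It runs from day 40 to 40 + 7 = day 47.
All tasks are finished once the last one completes. Finish times: Task 1 at 9, Task 2 at 19, Task 3 at 24, Task 4 at 20, Task 5 at 32, Task 6 at 40, Task 7 at 47. The latest is day 47.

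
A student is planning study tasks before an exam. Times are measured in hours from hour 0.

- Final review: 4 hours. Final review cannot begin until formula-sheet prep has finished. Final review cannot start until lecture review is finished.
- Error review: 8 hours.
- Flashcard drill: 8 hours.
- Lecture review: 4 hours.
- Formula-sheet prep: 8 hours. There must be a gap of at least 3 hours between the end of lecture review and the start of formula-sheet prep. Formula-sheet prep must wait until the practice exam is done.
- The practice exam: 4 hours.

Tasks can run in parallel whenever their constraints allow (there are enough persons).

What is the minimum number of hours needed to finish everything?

Nothing blocks error review, so it runs from hour 0 to hour 8.
The practice exam can start immediately at hour 0; it finishes at hour 4.
Nothing blocks flashcard drill, so it runs from hour 0 to hour 8.
Lecture review has no prerequisites, so it starts at hour 0 and finishes at hour 4.
Formula-sheet prep cannot start until lecture review (finishes hour 4, plus 3-hour gap → hour 7); the practice exam (finishes hour 4). The controlling bound is hour 7, so formula-sheet prep finishes at 7 + 8 = hour 15.
Final review needs all of formula-sheet prep (finishes hour 15); lecture review (finishes hour 4). That puts its earliest start at hour 15; it finishes at 15 + 4 = hour 19.
All tasks are finished once the last one completes. Finish times: Lecture review at 4, Flashcard drill at 8, The practice exam at 4, Error review at 8, Formula-sheet prep at 15, Final review at 19. The latest is hour 19.

19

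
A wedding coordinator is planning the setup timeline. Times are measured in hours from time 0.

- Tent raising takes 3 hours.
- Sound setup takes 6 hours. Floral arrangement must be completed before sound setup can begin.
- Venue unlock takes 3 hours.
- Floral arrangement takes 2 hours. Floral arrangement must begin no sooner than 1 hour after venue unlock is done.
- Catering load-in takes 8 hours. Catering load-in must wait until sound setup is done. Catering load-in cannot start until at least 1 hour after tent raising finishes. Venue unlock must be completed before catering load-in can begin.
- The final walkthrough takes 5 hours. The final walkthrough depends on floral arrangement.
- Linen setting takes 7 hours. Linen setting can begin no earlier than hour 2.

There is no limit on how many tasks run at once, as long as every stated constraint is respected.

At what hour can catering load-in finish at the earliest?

20

Tent raising can start immediately at hour 0; it finishes at hour 3.
Venue unlock can start immediately at hour 0; it finishes at hour 3.
After venue unlock (finishes hour 3, plus 1-hour gap → hour 4), floral arrangement can start at hour 4 and finishes at hour 6.
After floral arrangement (finishes hour 6), sound setup can start at hour 6 and finishes at hour 12.
Catering load-in needs all of sound setup (finishes hour 12); tent raising (finishes hour 3, plus 1-hour gap → hour 4); venue unlock (finishes hour 3). That puts its earliest start at hour 12; it finishes at 12 + 8 = hour 20.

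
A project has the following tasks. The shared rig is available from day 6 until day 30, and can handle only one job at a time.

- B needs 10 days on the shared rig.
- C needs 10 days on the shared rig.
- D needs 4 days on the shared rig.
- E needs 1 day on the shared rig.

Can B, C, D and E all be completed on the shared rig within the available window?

The shared rig window is 30 − 6 = 24 days.
Running back to back, the jobs need 10 + 10 + 4 + 1 = 25 days on the shared rig.
Since 25 > 24, they cannot all fit.

No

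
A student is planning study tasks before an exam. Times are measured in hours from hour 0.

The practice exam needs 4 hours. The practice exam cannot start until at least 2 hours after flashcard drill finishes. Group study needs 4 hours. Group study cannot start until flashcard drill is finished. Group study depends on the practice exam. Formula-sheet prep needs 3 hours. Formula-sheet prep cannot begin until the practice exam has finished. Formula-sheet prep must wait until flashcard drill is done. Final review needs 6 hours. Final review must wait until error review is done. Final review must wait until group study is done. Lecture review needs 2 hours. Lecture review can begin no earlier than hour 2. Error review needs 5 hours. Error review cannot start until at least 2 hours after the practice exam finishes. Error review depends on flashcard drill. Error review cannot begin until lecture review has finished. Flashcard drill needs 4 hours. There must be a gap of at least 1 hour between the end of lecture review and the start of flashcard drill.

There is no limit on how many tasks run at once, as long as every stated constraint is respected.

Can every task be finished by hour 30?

Lecture review cannot begin until its own release at hour 2. It runs from hour 2 to 2 + 2 = hour 4.
Flashcard drill waits on lecture review (finishes hour 4, plus 1-hour gap → hour 5), so it starts at hour 5 and finishes at 5 + 4 = hour 9.
After flashcard drill (finishes hour 9, plus 2-hour gap → hour 11), the practice exam can start at hour 11 and finishes at hour 15.
Formula-sheet prep needs all of the practice exam (finishes hour 15); flashcard drill (finishes hour 9). That puts its earliest start at hour 15; it finishes at 15 + 3 = hour 18.
Group study needs all of flashcard drill (finishes hour 9); the practice exam (finishes hour 15). That puts its earliest start at hour 15; it finishes at 15 + 4 = hour 19.
Error review has to wait for the practice exam (finishes hour 15, plus 2-hour gap → hour 17); flashcard drill (finishes hour 9); lecture review (finishes hour 4). The latest of these is hour 17, so error review runs hour 17 to 17 + 5 = hour 22.
Final review cannot start until error review (finishes hour 22); group study (finishes hour 19). The controlling bound is hour 22, so final review finishes at 22 + 6 = hour 28.
Every task is finished by hour 28, which is no later than the deadline of 30, so the schedule is feasible.

Yes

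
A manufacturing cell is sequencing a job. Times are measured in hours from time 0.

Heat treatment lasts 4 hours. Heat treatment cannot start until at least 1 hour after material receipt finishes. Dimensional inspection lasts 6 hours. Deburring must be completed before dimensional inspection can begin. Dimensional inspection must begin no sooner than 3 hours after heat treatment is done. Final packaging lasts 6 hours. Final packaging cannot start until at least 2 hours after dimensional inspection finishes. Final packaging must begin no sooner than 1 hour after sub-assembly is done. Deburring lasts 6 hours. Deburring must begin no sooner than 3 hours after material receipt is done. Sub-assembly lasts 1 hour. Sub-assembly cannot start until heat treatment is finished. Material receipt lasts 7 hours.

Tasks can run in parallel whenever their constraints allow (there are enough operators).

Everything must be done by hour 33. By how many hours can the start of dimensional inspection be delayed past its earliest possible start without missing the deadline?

3

Material receipt has no prerequisites, so it starts at hour 0 and finishes at hour 7.
Heat treatment cannot begin until material receipt (finishes hour 7, plus 1-hour gap → hour 8). It runs from hour 8 to 8 + 4 = hour 12.
Deburring waits on material receipt (finishes hour 7, plus 3-hour gap → hour 10), so it starts at hour 10 and finishes at 10 + 6 = hour 16.
Dimensional inspection needs all of deburring (finishes hour 16); heat treatment (finishes hour 12, plus 3-hour gap → hour 15). That puts its earliest start at hour 16; it finishes at 16 + 6 = hour 22.

Working backward from the deadline:
Final packaging must finish by hour 33; it takes 6 hours, so it must start by 33 − 6 = hour 27.
Dimensional inspection must finish before final packaging (must start by hour 27, minus 2-hour gap → hour 25). With a 6-hour duration, dimensional inspection must start by 25 − 6 = hour 19.
So dimensional inspection can start as early as hour 16 and as late as hour 19, giving 19 − 16 = 3 hours of slack.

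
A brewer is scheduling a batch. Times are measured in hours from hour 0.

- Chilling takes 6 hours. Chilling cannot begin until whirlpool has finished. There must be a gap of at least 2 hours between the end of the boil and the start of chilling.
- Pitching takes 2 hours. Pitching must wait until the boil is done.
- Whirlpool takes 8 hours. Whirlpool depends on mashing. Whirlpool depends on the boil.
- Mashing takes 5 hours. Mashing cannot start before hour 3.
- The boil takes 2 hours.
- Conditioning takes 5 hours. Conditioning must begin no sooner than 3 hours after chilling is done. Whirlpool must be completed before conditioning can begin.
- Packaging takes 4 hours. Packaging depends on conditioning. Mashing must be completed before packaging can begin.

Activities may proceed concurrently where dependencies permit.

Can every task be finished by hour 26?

No

The boil has no prerequisites, so it starts at hour 0 and finishes at hour 2.
Pitching cannot begin until the boil (finishes hour 2). It runs from hour 2 to 2 + 2 = hour 4.
Mashing waits on its own release at hour 3, so it starts at hour 3 and finishes at 3 + 5 = hour 8.
Whirlpool cannot start until mashing (finishes hour 8); the boil (finishes hour 2). The controlling bound is hour 8, so whirlpool finishes at 8 + 8 = hour 16.
Chilling has to wait for whirlpool (finishes hour 16); the boil (finishes hour 2, plus 2-hour gap → hour 4). The latest of these is hour 16, so chilling runs hour 16 to 16 + 6 = hour 22.
Conditioning needs all of chilling (finishes hour 22, plus 3-hour gap → hour 25); whirlpool (finishes hour 16). That puts its earliest start at hour 25; it finishes at 25 + 5 = hour 30.
Packaging needs all of conditioning (finishes hour 30); mashing (finishes hour 8). That puts its earliest start at hour 30; it finishes at 30 + 4 = hour 34.
The earliest everything can be done is hour 34, which is after the deadline of 26, so it is not possible.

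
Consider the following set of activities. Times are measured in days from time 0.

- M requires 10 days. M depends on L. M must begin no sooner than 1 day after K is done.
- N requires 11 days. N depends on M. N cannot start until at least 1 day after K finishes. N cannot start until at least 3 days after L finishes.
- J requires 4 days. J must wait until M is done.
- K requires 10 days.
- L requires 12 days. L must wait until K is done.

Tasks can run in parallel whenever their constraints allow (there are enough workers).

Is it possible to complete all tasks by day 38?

K can start immediately at day 0; it finishes at day 10.
L cannot begin until K (finishes day 10). It runs from day 10 to 10 + 12 = day 22.
M cannot start until L (finishes day 22); K (finishes day 10, plus 1-day gap → day 11). The controlling bound is day 22, so M finishes at 22 + 10 = day 32.
N needs all of M (finishes day 32); K (finishes day 10, plus 1-day gap → day 11); L (finishes day 22, plus 3-day gap → day 25). That puts its earliest start at day 32; it finishes at 32 + 11 = day 43.
After M (finishes day 32), J can start at day 32 and finishes at day 36.
The earliest everything can be done is day 43, which is after the deadline of 38, so it is not possible.

No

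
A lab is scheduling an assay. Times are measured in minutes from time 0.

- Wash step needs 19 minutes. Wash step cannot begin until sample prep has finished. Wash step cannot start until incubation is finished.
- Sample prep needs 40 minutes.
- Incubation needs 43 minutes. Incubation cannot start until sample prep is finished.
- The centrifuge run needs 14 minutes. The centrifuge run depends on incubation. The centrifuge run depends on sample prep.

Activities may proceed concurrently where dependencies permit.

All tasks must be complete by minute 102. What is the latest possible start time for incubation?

To finish by minute 102, the centrifuge run (duration 14) must start no later than minute 88.
Nothing follows wash step; the deadline of minute 102 is its only limit. It must start by 102 − 19 = minute 83.
Incubation has several dependents: the centrifuge run (must start by minute 88); wash step (must start by minute 83). The earliest of those limits is minute 83, so incubation must start by 83 − 43 = minute 40.

40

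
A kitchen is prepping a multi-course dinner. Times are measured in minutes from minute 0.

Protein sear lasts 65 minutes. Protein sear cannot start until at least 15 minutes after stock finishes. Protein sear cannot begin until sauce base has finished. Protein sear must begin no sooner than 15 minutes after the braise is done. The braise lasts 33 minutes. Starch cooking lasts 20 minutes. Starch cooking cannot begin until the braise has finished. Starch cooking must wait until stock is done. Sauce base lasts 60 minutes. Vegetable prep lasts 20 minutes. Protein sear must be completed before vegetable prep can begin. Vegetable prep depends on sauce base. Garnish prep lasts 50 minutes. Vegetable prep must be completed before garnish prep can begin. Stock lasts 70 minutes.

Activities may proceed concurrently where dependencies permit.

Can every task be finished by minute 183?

The braise can start immediately at minute 0; it finishes at minute 33.
Sauce base has no prerequisites, so it starts at minute 0 and finishes at minute 60.
Stock can start immediately at minute 0; it finishes at minute 70.
Starch cooking has to wait for the braise (finishes minute 33); stock (finishes minute 70). The latest of these is minute 70, so starch cooking runs minute 70 to 70 + 20 = minute 90.
Protein sear has to wait for stock (finishes minute 70, plus 15-minute gap → minute 85); sauce base (finishes minute 60); the braise (finishes minute 33, plus 15-minute gap → minute 48). The latest of these is minute 85, so protein sear runs minute 85 to 85 + 65 = minute 150.
Vegetable prep cannot start until protein sear (finishes minute 150); sauce base (finishes minute 60). The controlling bound is minute 150, so vegetable prep finishes at 150 + 20 = minute 170.
Garnish prep cannot begin until vegetable prep (finishes minute 170). It runs from minute 170 to 170 + 50 = minute 220.
The earliest everything can be done is minute 220, which is after the deadline of 183, so it is not possible.

No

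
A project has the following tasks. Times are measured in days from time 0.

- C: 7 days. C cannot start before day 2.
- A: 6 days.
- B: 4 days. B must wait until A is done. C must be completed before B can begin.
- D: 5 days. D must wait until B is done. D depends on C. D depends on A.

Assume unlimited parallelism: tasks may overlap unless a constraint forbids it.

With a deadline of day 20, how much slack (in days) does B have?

2

C cannot begin until its own release at day 2. It runs from day 2 to 2 + 7 = day 9.
A has no prerequisites, so it starts at day 0 and finishes at day 6.
B has to wait for A (finishes day 6); C (finishes day 9). The latest of these is day 9, so B runs day 9 to 9 + 4 = day 13.

Working backward from the deadline:
D has no dependents, so it just needs to finish by day 20. Starting by 20 − 5 = day 15 achieves that.
B feeds into D (must start by day 15); so B must finish by day 15 and therefore start by day 11.
So B can start as early as day 9 and as late as day 11, giving 11 − 9 = 2 days of slack.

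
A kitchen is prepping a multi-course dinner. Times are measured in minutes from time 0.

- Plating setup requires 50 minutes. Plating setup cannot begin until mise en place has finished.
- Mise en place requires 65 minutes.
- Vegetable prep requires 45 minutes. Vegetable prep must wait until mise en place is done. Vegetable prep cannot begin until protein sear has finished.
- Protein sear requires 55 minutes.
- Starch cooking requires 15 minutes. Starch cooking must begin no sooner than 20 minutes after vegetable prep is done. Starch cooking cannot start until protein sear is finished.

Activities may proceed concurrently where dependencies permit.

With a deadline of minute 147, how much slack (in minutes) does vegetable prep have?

2

Protein sear has no prerequisites, so it starts at minute 0 and finishes at minute 55.
Mise en place can start immediately at minute 0; it finishes at minute 65.
Vegetable prep needs all of mise en place (finishes minute 65); protein sear (finishes minute 55). That puts its earliest start at minute 65; it finishes at 65 + 45 = minute 110.

Working backward from the deadline:
Starch cooking has no dependents, so it just needs to finish by minute 147. Starting by 147 − 15 = minute 132 achieves that.
Vegetable prep must finish before starch cooking (must start by minute 132, minus 20-minute gap → minute 112). With a 45-minute duration, vegetable prep must start by 112 − 45 = minute 67.
So vegetable prep can start as early as minute 65 and as late as minute 67, giving 67 − 65 = 2 minutes of slack.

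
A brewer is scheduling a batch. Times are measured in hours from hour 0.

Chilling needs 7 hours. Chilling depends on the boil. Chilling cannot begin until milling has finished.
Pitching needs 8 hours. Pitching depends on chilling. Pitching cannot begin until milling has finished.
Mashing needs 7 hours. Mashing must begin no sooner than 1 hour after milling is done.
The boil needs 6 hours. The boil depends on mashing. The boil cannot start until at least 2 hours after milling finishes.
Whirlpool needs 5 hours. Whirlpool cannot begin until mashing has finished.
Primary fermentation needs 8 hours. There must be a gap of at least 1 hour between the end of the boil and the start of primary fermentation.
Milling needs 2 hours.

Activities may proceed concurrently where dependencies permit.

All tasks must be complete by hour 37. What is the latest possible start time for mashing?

9

Nothing follows pitching; the deadline of hour 37 is its only limit. It must start by 37 − 8 = hour 29.
Chilling must finish before pitching (must start by hour 29). With a 7-hour duration, chilling must start by 29 − 7 = hour 22.
Primary fermentation has no dependents, so it just needs to finish by hour 37. Starting by 37 − 8 = hour 29 achieves that.
The boil feeds chilling (must start by hour 22); primary fermentation (must start by hour 29, minus 1-hour gap → hour 28). Taking the minimum, the boil must finish by hour 22 and start by 22 − 6 = hour 16.
Nothing follows whirlpool; the deadline of hour 37 is its only limit. It must start by 37 − 5 = hour 32.
Mashing has several dependents: the boil (must start by hour 16); whirlpool (must start by hour 32). The earliest of those limits is hour 16, so mashing must start by 16 − 7 = hour 9.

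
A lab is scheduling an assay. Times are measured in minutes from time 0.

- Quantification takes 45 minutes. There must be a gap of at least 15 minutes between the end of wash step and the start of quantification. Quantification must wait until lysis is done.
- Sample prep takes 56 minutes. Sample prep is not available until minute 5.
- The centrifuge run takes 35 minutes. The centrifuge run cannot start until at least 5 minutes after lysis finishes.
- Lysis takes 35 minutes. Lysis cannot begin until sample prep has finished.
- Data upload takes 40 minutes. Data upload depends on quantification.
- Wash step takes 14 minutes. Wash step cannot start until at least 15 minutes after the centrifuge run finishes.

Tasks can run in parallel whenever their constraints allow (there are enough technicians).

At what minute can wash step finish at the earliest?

Sample prep waits on its own release at minute 5, so it starts at minute 5 and finishes at 5 + 56 = minute 61.
After sample prep (finishes minute 61), lysis can start at minute 61 and finishes at minute 96.
The centrifuge run cannot begin until lysis (finishes minute 96, plus 5-minute gap → minute 101). It runs from minute 101 to 101 + 35 = minute 136.
After the centrifuge run (finishes minute 136, plus 15-minute gap → minute 151), wash step can start at minute 151 and finishes at minute 165.

165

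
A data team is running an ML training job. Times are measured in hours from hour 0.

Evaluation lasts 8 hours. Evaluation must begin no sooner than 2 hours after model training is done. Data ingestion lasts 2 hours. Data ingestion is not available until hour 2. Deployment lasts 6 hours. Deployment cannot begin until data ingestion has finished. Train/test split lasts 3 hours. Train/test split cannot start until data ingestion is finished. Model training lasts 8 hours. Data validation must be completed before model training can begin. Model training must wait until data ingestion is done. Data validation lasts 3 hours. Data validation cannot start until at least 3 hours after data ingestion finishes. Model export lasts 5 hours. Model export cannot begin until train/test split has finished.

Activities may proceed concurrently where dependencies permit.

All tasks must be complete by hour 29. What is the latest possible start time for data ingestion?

Evaluation has no dependents, so it just needs to finish by hour 29. Starting by 29 − 8 = hour 21 achieves that.
Model training must finish before evaluation (must start by hour 21, minus 2-hour gap → hour 19). With an 8-hour duration, model training must start by 19 − 8 = hour 11.
Since model training (must start by hour 11) depends on it, data validation must finish by hour 11. Backing off its 3-hour duration gives a latest start of hour 8.
Model export has no dependents, so it just needs to finish by hour 29. Starting by 29 − 5 = hour 24 achieves that.
Since model export (must start by hour 24) depends on it, train/test split must finish by hour 24. Backing off its 3-hour duration gives a latest start of hour 21.
Deployment has no dependents, so it just needs to finish by hour 29. Starting by 29 − 6 = hour 23 achieves that.
For data ingestion: data validation (must start by hour 8, minus 3-hour gap → hour 5); train/test split (must start by hour 21); model training (must start by hour 11); deployment (must start by hour 23). The most restrictive is hour 5; with a 2-hour duration, data ingestion must start by hour 3.

3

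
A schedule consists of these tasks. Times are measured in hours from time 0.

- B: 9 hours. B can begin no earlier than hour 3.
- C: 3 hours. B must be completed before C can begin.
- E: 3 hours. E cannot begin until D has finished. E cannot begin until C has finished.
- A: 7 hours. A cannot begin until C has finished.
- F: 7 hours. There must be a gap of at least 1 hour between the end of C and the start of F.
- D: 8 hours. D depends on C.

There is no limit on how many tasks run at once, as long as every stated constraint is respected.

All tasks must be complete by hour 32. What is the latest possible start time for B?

9

To finish by hour 32, A (duration 7) must start no later than hour 25.
E must finish by hour 32; it takes 3 hours, so it must start by 32 − 3 = hour 29.
D feeds into E (must start by hour 29); so D must finish by hour 29 and therefore start by hour 21.
F must finish by hour 32; it takes 7 hours, so it must start by 32 − 7 = hour 25.
C must finish in time for A (must start by hour 25); D (must start by hour 21); E (must start by hour 29); F (must start by hour 25, minus 1-hour gap → hour 24). The tightest is hour 21, so C must start by 21 − 3 = hour 18.
B must finish before C (must start by hour 18). With a 9-hour duration, B must start by 18 − 9 = hour 9.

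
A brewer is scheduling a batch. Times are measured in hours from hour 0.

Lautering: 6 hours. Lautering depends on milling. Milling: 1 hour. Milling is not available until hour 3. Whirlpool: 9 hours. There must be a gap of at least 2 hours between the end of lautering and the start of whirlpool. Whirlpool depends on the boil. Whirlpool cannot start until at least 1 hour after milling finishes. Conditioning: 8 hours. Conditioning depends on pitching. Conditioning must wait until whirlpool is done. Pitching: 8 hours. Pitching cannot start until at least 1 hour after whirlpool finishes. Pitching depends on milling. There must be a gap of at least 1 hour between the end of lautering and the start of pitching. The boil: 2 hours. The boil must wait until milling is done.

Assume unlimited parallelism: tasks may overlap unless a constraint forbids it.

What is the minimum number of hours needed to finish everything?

38

Milling waits on its own release at hour 3, so it starts at hour 3 and finishes at 3 + 1 = hour 4.
The boil cannot begin until milling (finishes hour 4). It runs from hour 4 to 4 + 2 = hour 6.
Lautering waits on milling (finishes hour 4), so it starts at hour 4 and finishes at 4 + 6 = hour 10.
Whirlpool has to wait for lautering (finishes hour 10, plus 2-hour gap → hour 12); the boil (finishes hour 6); milling (finishes hour 4, plus 1-hour gap → hour 5). The latest of these is hour 12, so whirlpool runs hour 12 to 12 + 9 = hour 21.
Pitching has to wait for whirlpool (finishes hour 21, plus 1-hour gap → hour 22); milling (finishes hour 4); lautering (finishes hour 10, plus 1-hour gap → hour 11). The latest of these is hour 22, so pitching runs hour 22 to 22 + 8 = hour 30.
Conditioning has to wait for pitching (finishes hour 30); whirlpool (finishes hour 21). The latest of these is hour 30, so conditioning runs hour 30 to 30 + 8 = hour 38.
All tasks are finished once the last one completes. Finish times: Milling at 4, Lautering at 10, The boil at 6, Whirlpool at 21, Pitching at 30, Conditioning at 38. The latest is hour 38.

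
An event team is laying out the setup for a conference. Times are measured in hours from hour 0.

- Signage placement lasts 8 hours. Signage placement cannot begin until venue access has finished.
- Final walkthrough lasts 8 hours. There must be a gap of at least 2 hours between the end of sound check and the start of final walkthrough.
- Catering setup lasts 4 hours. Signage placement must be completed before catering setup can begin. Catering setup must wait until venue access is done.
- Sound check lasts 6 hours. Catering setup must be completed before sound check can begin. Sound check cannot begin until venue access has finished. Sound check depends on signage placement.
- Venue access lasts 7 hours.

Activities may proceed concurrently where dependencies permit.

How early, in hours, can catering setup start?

Nothing blocks venue access, so it runs from hour 0 to hour 7.
After venue access (finishes hour 7), signage placement can start at hour 7 and finishes at hour 15.
Catering setup waits on signage placement (finishes hour 15); venue access (finishes hour 7). The latest of these is hour 15, which is the earliest catering setup can start.

15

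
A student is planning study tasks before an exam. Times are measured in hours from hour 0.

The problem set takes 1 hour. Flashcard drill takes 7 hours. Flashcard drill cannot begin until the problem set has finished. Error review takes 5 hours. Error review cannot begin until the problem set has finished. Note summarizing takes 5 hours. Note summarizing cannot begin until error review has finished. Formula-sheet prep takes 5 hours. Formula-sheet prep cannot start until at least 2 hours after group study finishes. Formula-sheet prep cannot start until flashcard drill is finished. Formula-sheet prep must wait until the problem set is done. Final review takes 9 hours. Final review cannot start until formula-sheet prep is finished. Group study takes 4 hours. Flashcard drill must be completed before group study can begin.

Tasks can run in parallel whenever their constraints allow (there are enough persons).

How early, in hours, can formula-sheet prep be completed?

19

The problem set has no prerequisites, so it starts at hour 0 and finishes at hour 1.
Flashcard drill cannot begin until the problem set (finishes hour 1). It runs from hour 1 to 1 + 7 = hour 8.
After flashcard drill (finishes hour 8), group study can start at hour 8 and finishes at hour 12.
Formula-sheet prep has to wait for group study (finishes hour 12, plus 2-hour gap → hour 14); flashcard drill (finishes hour 8); the problem set (finishes hour 1). The latest of these is hour 14, so formula-sheet prep runs hour 14 to 14 + 5 = hour 19.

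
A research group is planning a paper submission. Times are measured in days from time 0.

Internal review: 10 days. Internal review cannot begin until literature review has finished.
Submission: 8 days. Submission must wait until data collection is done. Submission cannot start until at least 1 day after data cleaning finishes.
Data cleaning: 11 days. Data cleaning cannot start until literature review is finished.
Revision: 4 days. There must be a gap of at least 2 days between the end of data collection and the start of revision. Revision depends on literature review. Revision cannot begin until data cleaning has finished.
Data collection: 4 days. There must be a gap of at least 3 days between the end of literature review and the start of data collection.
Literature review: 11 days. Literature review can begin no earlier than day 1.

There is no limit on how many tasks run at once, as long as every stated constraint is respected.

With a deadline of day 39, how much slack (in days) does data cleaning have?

Literature review cannot begin until its own release at day 1. It runs from day 1 to 1 + 11 = day 12.
Data cleaning cannot begin until literature review (finishes day 12). It runs from day 12 to 12 + 11 = day 23.

Working backward from the deadline:
To finish by day 39, revision (duration 4) must start no later than day 35.
Nothing follows submission; the deadline of day 39 is its only limit. It must start by 39 − 8 = day 31.
Data cleaning feeds revision (must start by day 35); submission (must start by day 31, minus 1-day gap → day 30). Taking the minimum, data cleaning must finish by day 30 and start by 30 − 11 = day 19.
So data cleaning can start as early as day 12 and as late as day 19, giving 19 − 12 = 7 days of slack.

7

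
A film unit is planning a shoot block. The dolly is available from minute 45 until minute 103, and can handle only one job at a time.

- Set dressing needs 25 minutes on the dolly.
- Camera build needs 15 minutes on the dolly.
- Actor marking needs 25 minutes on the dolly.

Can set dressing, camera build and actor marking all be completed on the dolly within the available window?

The dolly window is 103 − 45 = 58 minutes.
Running back to back, the jobs need 25 + 15 + 25 = 65 minutes on the dolly.
Since 65 > 58, they cannot all fit.

No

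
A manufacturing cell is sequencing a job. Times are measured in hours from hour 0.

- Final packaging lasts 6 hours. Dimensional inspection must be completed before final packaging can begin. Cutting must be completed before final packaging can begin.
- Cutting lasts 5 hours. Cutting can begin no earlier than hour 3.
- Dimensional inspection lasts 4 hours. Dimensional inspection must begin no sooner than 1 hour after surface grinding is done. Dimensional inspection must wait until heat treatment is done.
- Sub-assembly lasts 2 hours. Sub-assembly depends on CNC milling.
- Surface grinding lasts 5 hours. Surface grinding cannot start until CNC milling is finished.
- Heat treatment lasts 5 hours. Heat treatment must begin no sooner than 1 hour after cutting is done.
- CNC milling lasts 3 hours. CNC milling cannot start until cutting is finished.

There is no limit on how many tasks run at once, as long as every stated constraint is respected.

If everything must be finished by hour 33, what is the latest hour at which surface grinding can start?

Final packaging has no dependents, so it just needs to finish by hour 33. Starting by 33 − 6 = hour 27 achieves that.
Dimensional inspection feeds into final packaging (must start by hour 27); so dimensional inspection must finish by hour 27 and therefore start by hour 23.
Surface grinding feeds into dimensional inspection (must start by hour 23, minus 1-hour gap → hour 22); so surface grinding must finish by hour 22 and therefore start by hour 17.

17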